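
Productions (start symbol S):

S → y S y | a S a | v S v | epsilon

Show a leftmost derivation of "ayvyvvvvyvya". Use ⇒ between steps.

S ⇒ aSa ⇒ aySya ⇒ ayvSvya ⇒ ayvySyvya ⇒ ayvyvSvyvya ⇒ ayvyvvSvvyvya ⇒ ayvyvvvvyvya

S ⇒ aSa   [S → a S a]
aSa ⇒ aySya   [S → y S y]
aySya ⇒ ayvSvya   [S → v S v]
ayvSvya ⇒ ayvySyvya   [S → y S y]
ayvySyvya ⇒ ayvyvSvyvya   [S → v S v]
ayvyvSvyvya ⇒ ayvyvvSvvyvya   [S → v S v]
ayvyvvSvvyvya ⇒ ayvyvvvvyvya   [S → epsilon]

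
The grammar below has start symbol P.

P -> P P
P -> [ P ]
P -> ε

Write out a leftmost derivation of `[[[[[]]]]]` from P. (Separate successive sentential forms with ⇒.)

P ⇒ [P] ⇒ [PP] ⇒ [PPP] ⇒ [[P]PP] ⇒ [[[P]]PP] ⇒ [[[[P]]]PP] ⇒ [[[[[P]]]]PP] ⇒ [[[[[]]]]PP] ⇒ [[[[[]]]]P] ⇒ [[[[[]]]]]

P ⇒ [P]   [P -> [ P ]]
[P] ⇒ [PP]   [P -> P P]
[PP] ⇒ [PPP]   [P -> P P]
[PPP] ⇒ [[P]PP]   [P -> [ P ]]
[[P]PP] ⇒ [[[P]]PP]   [P -> [ P ]]
[[[P]]PP] ⇒ [[[[P]]]PP]   [P -> [ P ]]
[[[[P]]]PP] ⇒ [[[[[P]]]]PP]   [P -> [ P ]]
[[[[[P]]]]PP] ⇒ [[[[[]]]]PP]   [P -> ε]
[[[[[]]]]PP] ⇒ [[[[[]]]]P]   [P -> ε]
[[[[[]]]]P] ⇒ [[[[[]]]]]   [P -> ε]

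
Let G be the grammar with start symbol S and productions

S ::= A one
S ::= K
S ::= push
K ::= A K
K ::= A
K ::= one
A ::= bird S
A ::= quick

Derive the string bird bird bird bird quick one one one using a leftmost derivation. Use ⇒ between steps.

S ⇒ K ⇒ A K ⇒ bird S K ⇒ bird K K ⇒ bird A K ⇒ bird bird S K ⇒ bird bird A one K ⇒ bird bird bird S one K ⇒ bird bird bird K one K ⇒ bird bird bird A one K ⇒ bird bird bird bird S one K ⇒ bird bird bird bird A one one K ⇒ bird bird bird bird quick one one K ⇒ bird bird bird bird quick one one one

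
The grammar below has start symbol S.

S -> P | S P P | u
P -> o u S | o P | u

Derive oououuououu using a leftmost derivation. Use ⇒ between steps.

S ⇒ SPP   [S -> S P P]
SPP ⇒ PPP   [S -> P]
PPP ⇒ oPPP   [P -> o P]
oPPP ⇒ oouSPP   [P -> o u S]
oouSPP ⇒ oouPPP   [S -> P]
oouPPP ⇒ oououSPP   [P -> o u S]
oououSPP ⇒ oououuPP   [S -> u]
oououuPP ⇒ oououuouSP   [P -> o u S]
oououuouSP ⇒ oououuouPP   [S -> P]
oououuouPP ⇒ oououuouoPP   [P -> o P]
oououuouoPP ⇒ oououuououP   [P -> u]
oououuououP ⇒ oououuououu   [P -> u]

S⇒SPP⇒PPP⇒oPPP⇒oouSPP⇒oouPPP⇒oououSPP⇒oououuPP⇒oououuouSP⇒oououuouPP⇒oououuouoPP⇒oououuououP⇒oououuououu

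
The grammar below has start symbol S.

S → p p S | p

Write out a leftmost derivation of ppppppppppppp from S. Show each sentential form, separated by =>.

S=>ppS=>ppppS=>ppppppS=>ppppppppS=>ppppppppppS=>ppppppppppppS=>ppppppppppppp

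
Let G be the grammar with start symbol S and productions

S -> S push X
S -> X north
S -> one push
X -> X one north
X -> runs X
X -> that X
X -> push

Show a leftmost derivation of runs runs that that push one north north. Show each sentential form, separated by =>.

S => X north   [S -> X north]
X north => X one north north   [X -> X one north]
X one north north => runs X one north north   [X -> runs X]
runs X one north north => runs runs X one north north   [X -> runs X]
runs runs X one north north => runs runs that X one north north   [X -> that X]
runs runs that X one north north => runs runs that that X one north north   [X -> that X]
runs runs that that X one north north => runs runs that that push one north north   [X -> push]

S => X north => X one north north => runs X one north north => runs runs X one north north => runs runs that X one north north => runs runs that that X one north north => runs runs that that push one north north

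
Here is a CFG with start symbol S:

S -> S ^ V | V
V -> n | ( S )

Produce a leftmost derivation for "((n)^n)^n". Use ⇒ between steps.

S ⇒ S^V ⇒ V^V ⇒ (S)^V ⇒ (S^V)^V ⇒ (V^V)^V ⇒ ((S)^V)^V ⇒ ((V)^V)^V ⇒ ((n)^V)^V ⇒ ((n)^n)^V ⇒ ((n)^n)^n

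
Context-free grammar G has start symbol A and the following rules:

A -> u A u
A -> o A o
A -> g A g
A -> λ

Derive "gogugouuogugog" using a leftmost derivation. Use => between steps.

A => gAg => goAog => gogAgog => goguAugog => gogugAgugog => gogugoAogugog => gogugouAuogugog => gogugouuogugog

A => gAg   [A -> g A g]
gAg => goAog   [A -> o A o]
goAog => gogAgog   [A -> g A g]
gogAgog => goguAugog   [A -> u A u]
goguAugog => gogugAgugog   [A -> g A g]
gogugAgugog => gogugoAogugog   [A -> o A o]
gogugoAogugog => gogugouAuogugog   [A -> u A u]
gogugouAuogugog => gogugouuogugog   [A -> λ]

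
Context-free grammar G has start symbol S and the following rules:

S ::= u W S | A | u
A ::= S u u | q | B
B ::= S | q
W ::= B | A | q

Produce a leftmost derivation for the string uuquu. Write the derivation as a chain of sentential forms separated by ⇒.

S ⇒ uWS ⇒ uAS ⇒ uBS ⇒ uSS ⇒ uuWSS ⇒ uuASS ⇒ uuqSS ⇒ uuquS ⇒ uuquu

S ⇒ uWS   [S ::= u W S]
uWS ⇒ uAS   [W ::= A]
uAS ⇒ uBS   [A ::= B]
uBS ⇒ uSS   [B ::= S]
uSS ⇒ uuWSS   [S ::= u W S]
uuWSS ⇒ uuASS   [W ::= A]
uuASS ⇒ uuqSS   [A ::= q]
uuqSS ⇒ uuquS   [S ::= u]
uuquS ⇒ uuquu   [S ::= u]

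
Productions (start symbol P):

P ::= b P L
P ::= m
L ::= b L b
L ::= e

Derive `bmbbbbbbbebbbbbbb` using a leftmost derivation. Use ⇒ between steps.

P⇒bPL⇒bmL⇒bmbLb⇒bmbbLbb⇒bmbbbLbbb⇒bmbbbbLbbbb⇒bmbbbbbLbbbbb⇒bmbbbbbbLbbbbbb⇒bmbbbbbbbLbbbbbbb⇒bmbbbbbbbebbbbbbb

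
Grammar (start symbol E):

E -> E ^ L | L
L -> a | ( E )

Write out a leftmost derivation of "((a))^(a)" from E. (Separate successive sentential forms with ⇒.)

E ⇒ E^L   [E -> E ^ L]
E^L ⇒ L^L   [E -> L]
L^L ⇒ (E)^L   [L -> ( E )]
(E)^L ⇒ (L)^L   [E -> L]
(L)^L ⇒ ((E))^L   [L -> ( E )]
((E))^L ⇒ ((L))^L   [E -> L]
((L))^L ⇒ ((a))^L   [L -> a]
((a))^L ⇒ ((a))^(E)   [L -> ( E )]
((a))^(E) ⇒ ((a))^(L)   [E -> L]
((a))^(L) ⇒ ((a))^(a)   [L -> a]

E ⇒ E^L ⇒ L^L ⇒ (E)^L ⇒ (L)^L ⇒ ((E))^L ⇒ ((L))^L ⇒ ((a))^L ⇒ ((a))^(E) ⇒ ((a))^(L) ⇒ ((a))^(a)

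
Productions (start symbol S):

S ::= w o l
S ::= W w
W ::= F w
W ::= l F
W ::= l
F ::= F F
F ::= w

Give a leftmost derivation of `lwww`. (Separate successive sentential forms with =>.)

S => Ww   [S ::= W w]
Ww => lFw   [W ::= l F]
lFw => lFFw   [F ::= F F]
lFFw => lwFw   [F ::= w]
lwFw => lwww   [F ::= w]

S => Ww => lFw => lFFw => lwFw => lwww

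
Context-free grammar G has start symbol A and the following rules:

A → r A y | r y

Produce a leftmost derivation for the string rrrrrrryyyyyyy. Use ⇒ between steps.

A⇒rAy⇒rrAyy⇒rrrAyyy⇒rrrrAyyyy⇒rrrrrAyyyyy⇒rrrrrrAyyyyyy⇒rrrrrrryyyyyyy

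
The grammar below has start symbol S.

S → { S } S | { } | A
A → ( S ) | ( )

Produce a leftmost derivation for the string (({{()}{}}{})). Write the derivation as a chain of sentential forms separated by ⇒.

S ⇒ A ⇒ (S) ⇒ (A) ⇒ ((S)) ⇒ (({S}S)) ⇒ (({{S}S}S)) ⇒ (({{A}S}S)) ⇒ (({{()}S}S)) ⇒ (({{()}{}}S)) ⇒ (({{()}{}}{}))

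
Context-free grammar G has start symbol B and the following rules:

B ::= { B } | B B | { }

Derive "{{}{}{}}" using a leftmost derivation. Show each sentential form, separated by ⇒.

B ⇒ {B}   [B ::= { B }]
{B} ⇒ {BB}   [B ::= B B]
{BB} ⇒ {BBB}   [B ::= B B]
{BBB} ⇒ {{}BB}   [B ::= { }]
{{}BB} ⇒ {{}{}B}   [B ::= { }]
{{}{}B} ⇒ {{}{}{}}   [B ::= { }]

B ⇒ {B} ⇒ {BB} ⇒ {BBB} ⇒ {{}BB} ⇒ {{}{}B} ⇒ {{}{}{}}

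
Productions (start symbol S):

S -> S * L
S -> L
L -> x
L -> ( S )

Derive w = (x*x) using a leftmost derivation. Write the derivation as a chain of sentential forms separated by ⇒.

S ⇒ L   [S -> L]
L ⇒ (S)   [L -> ( S )]
(S) ⇒ (S*L)   [S -> S * L]
(S*L) ⇒ (L*L)   [S -> L]
(L*L) ⇒ (x*L)   [L -> x]
(x*L) ⇒ (x*x)   [L -> x]

S ⇒ L ⇒ (S) ⇒ (S*L) ⇒ (L*L) ⇒ (x*L) ⇒ (x*x)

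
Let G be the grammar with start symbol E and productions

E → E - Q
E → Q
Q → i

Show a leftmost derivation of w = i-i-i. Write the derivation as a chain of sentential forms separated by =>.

E => E-Q   [E → E - Q]
E-Q => E-Q-Q   [E → E - Q]
E-Q-Q => Q-Q-Q   [E → Q]
Q-Q-Q => i-Q-Q   [Q → i]
i-Q-Q => i-i-Q   [Q → i]
i-i-Q => i-i-i   [Q → i]

E=>E-Q=>E-Q-Q=>Q-Q-Q=>i-Q-Q=>i-i-Q=>i-i-i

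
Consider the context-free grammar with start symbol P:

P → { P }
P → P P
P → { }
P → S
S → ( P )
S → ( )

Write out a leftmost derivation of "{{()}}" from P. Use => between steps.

P=>{P}=>{{P}}=>{{S}}=>{{()}}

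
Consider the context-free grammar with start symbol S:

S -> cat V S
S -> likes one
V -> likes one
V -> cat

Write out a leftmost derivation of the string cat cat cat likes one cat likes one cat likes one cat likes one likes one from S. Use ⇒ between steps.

S ⇒ cat V S ⇒ cat cat S ⇒ cat cat cat V S ⇒ cat cat cat likes one S ⇒ cat cat cat likes one cat V S ⇒ cat cat cat likes one cat likes one S ⇒ cat cat cat likes one cat likes one cat V S ⇒ cat cat cat likes one cat likes one cat likes one S ⇒ cat cat cat likes one cat likes one cat likes one cat V S ⇒ cat cat cat likes one cat likes one cat likes one cat likes one S ⇒ cat cat cat likes one cat likes one cat likes one cat likes one likes one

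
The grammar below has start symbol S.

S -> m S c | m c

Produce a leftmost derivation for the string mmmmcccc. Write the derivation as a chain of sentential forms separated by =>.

S => mSc   [S -> m S c]
mSc => mmScc   [S -> m S c]
mmScc => mmmSccc   [S -> m S c]
mmmSccc => mmmmcccc   [S -> m c]

S => mSc => mmScc => mmmSccc => mmmmcccc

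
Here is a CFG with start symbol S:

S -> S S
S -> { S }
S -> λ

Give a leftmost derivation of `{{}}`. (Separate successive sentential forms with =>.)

S => SS => SSS => {S}SS => {{S}}SS => {{}}SS => {{}}S => {{}}

S => SS   [S -> S S]
SS => SSS   [S -> S S]
SSS => {S}SS   [S -> { S }]
{S}SS => {{S}}SS   [S -> { S }]
{{S}}SS => {{}}SS   [S -> λ]
{{}}SS => {{}}S   [S -> λ]
{{}}S => {{}}   [S -> λ]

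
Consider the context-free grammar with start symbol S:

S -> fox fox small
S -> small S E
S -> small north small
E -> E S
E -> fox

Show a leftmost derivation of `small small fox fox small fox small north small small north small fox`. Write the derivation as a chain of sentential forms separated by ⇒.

S ⇒ small S E ⇒ small small S E E ⇒ small small fox fox small E E ⇒ small small fox fox small E S E ⇒ small small fox fox small E S S E ⇒ small small fox fox small fox S S E ⇒ small small fox fox small fox small north small S E ⇒ small small fox fox small fox small north small small north small E ⇒ small small fox fox small fox small north small small north small fox

S ⇒ small S E   [S -> small S E]
small S E ⇒ small small S E E   [S -> small S E]
small small S E E ⇒ small small fox fox small E E   [S -> fox fox small]
small small fox fox small E E ⇒ small small fox fox small E S E   [E -> E S]
small small fox fox small E S E ⇒ small small fox fox small E S S E   [E -> E S]
small small fox fox small E S S E ⇒ small small fox fox small fox S S E   [E -> fox]
small small fox fox small fox S S E ⇒ small small fox fox small fox small north small S E   [S -> small north small]
small small fox fox small fox small north small S E ⇒ small small fox fox small fox small north small small north small E   [S -> small north small]
small small fox fox small fox small north small small north small E ⇒ small small fox fox small fox small north small small north small fox   [E -> fox]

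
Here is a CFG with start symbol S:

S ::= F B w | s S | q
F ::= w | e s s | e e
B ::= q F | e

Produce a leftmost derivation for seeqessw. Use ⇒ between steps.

S ⇒ sS   [S ::= s S]
sS ⇒ sFBw   [S ::= F B w]
sFBw ⇒ seeBw   [F ::= e e]
seeBw ⇒ seeqFw   [B ::= q F]
seeqFw ⇒ seeqessw   [F ::= e s s]

S⇒sS⇒sFBw⇒seeBw⇒seeqFw⇒seeqessw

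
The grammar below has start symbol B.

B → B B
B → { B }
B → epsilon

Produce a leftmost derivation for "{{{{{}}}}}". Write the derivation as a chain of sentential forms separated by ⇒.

B ⇒ BB ⇒ BBB ⇒ {B}BB ⇒ {{B}}BB ⇒ {{{B}}}BB ⇒ {{{{B}}}}BB ⇒ {{{{{B}}}}}BB ⇒ {{{{{}}}}}BB ⇒ {{{{{}}}}}B ⇒ {{{{{}}}}}

B ⇒ BB   [B → B B]
BB ⇒ BBB   [B → B B]
BBB ⇒ {B}BB   [B → { B }]
{B}BB ⇒ {{B}}BB   [B → { B }]
{{B}}BB ⇒ {{{B}}}BB   [B → { B }]
{{{B}}}BB ⇒ {{{{B}}}}BB   [B → { B }]
{{{{B}}}}BB ⇒ {{{{{B}}}}}BB   [B → { B }]
{{{{{B}}}}}BB ⇒ {{{{{}}}}}BB   [B → epsilon]
{{{{{}}}}}BB ⇒ {{{{{}}}}}B   [B → epsilon]
{{{{{}}}}}B ⇒ {{{{{}}}}}   [B → epsilon]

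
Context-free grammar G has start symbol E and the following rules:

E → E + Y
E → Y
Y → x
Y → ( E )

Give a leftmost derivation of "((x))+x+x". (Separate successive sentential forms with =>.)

E => E+Y => E+Y+Y => Y+Y+Y => (E)+Y+Y => (Y)+Y+Y => ((E))+Y+Y => ((Y))+Y+Y => ((x))+Y+Y => ((x))+x+Y => ((x))+x+x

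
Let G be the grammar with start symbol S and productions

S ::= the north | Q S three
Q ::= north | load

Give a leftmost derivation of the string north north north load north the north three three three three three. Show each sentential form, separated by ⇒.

S ⇒ Q S three ⇒ north S three ⇒ north Q S three three ⇒ north north S three three ⇒ north north Q S three three three ⇒ north north north S three three three ⇒ north north north Q S three three three three ⇒ north north north load S three three three three ⇒ north north north load Q S three three three three three ⇒ north north north load north S three three three three three ⇒ north north north load north the north three three three three three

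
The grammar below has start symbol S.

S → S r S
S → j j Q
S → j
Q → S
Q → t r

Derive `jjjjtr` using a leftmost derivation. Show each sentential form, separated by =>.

S => jjQ => jjS => jjjjQ => jjjjtr

S => jjQ   [S → j j Q]
jjQ => jjS   [Q → S]
jjS => jjjjQ   [S → j j Q]
jjjjQ => jjjjtr   [Q → t r]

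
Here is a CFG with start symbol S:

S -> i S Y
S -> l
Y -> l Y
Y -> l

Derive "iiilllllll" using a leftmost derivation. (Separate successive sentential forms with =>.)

S => iSY => iiSYY => iiiSYYY => iiilYYY => iiillYY => iiilllYY => iiillllYY => iiilllllYY => iiillllllY => iiilllllll

S => iSY   [S -> i S Y]
iSY => iiSYY   [S -> i S Y]
iiSYY => iiiSYYY   [S -> i S Y]
iiiSYYY => iiilYYY   [S -> l]
iiilYYY => iiillYY   [Y -> l]
iiillYY => iiilllYY   [Y -> l Y]
iiilllYY => iiillllYY   [Y -> l Y]
iiillllYY => iiilllllYY   [Y -> l Y]
iiilllllYY => iiillllllY   [Y -> l]
iiillllllY => iiilllllll   [Y -> l]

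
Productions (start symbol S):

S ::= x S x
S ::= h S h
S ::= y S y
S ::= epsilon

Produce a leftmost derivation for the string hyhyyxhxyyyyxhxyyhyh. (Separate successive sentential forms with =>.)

S => hSh   [S ::= h S h]
hSh => hySyh   [S ::= y S y]
hySyh => hyhShyh   [S ::= h S h]
hyhShyh => hyhySyhyh   [S ::= y S y]
hyhySyhyh => hyhyySyyhyh   [S ::= y S y]
hyhyySyyhyh => hyhyyxSxyyhyh   [S ::= x S x]
hyhyyxSxyyhyh => hyhyyxhShxyyhyh   [S ::= h S h]
hyhyyxhShxyyhyh => hyhyyxhxSxhxyyhyh   [S ::= x S x]
hyhyyxhxSxhxyyhyh => hyhyyxhxySyxhxyyhyh   [S ::= y S y]
hyhyyxhxySyxhxyyhyh => hyhyyxhxyySyyxhxyyhyh   [S ::= y S y]
hyhyyxhxyySyyxhxyyhyh => hyhyyxhxyyyyxhxyyhyh   [S ::= epsilon]

S => hSh => hySyh => hyhShyh => hyhySyhyh => hyhyySyyhyh => hyhyyxSxyyhyh => hyhyyxhShxyyhyh => hyhyyxhxSxhxyyhyh => hyhyyxhxySyxhxyyhyh => hyhyyxhxyySyyxhxyyhyh => hyhyyxhxyyyyxhxyyhyh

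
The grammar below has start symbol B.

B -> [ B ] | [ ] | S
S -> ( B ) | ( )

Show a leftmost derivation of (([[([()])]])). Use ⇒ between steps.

B ⇒ S ⇒ (B) ⇒ (S) ⇒ ((B)) ⇒ (([B])) ⇒ (([[B]])) ⇒ (([[S]])) ⇒ (([[(B)]])) ⇒ (([[([B])]])) ⇒ (([[([S])]])) ⇒ (([[([()])]]))

B ⇒ S   [B -> S]
S ⇒ (B)   [S -> ( B )]
(B) ⇒ (S)   [B -> S]
(S) ⇒ ((B))   [S -> ( B )]
((B)) ⇒ (([B]))   [B -> [ B ]]
(([B])) ⇒ (([[B]]))   [B -> [ B ]]
(([[B]])) ⇒ (([[S]]))   [B -> S]
(([[S]])) ⇒ (([[(B)]]))   [S -> ( B )]
(([[(B)]])) ⇒ (([[([B])]]))   [B -> [ B ]]
(([[([B])]])) ⇒ (([[([S])]]))   [B -> S]
(([[([S])]])) ⇒ (([[([()])]]))   [S -> ( )]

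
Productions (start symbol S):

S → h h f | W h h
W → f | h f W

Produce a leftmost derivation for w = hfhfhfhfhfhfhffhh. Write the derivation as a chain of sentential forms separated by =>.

S => Whh => hfWhh => hfhfWhh => hfhfhfWhh => hfhfhfhfWhh => hfhfhfhfhfWhh => hfhfhfhfhfhfWhh => hfhfhfhfhfhfhfWhh => hfhfhfhfhfhfhffhh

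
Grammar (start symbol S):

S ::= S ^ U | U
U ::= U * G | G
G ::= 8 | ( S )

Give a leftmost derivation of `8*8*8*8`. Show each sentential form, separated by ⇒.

S ⇒ U ⇒ U*G ⇒ U*G*G ⇒ U*G*G*G ⇒ G*G*G*G ⇒ 8*G*G*G ⇒ 8*8*G*G ⇒ 8*8*8*G ⇒ 8*8*8*8

S ⇒ U   [S ::= U]
U ⇒ U*G   [U ::= U * G]
U*G ⇒ U*G*G   [U ::= U * G]
U*G*G ⇒ U*G*G*G   [U ::= U * G]
U*G*G*G ⇒ G*G*G*G   [U ::= G]
G*G*G*G ⇒ 8*G*G*G   [G ::= 8]
8*G*G*G ⇒ 8*8*G*G   [G ::= 8]
8*8*G*G ⇒ 8*8*8*G   [G ::= 8]
8*8*8*G ⇒ 8*8*8*8   [G ::= 8]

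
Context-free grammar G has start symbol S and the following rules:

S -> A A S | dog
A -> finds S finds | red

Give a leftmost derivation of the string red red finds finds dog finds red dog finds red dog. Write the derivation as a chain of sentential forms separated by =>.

S => A A S => red A S => red red S => red red A A S => red red finds S finds A S => red red finds A A S finds A S => red red finds finds S finds A S finds A S => red red finds finds dog finds A S finds A S => red red finds finds dog finds red S finds A S => red red finds finds dog finds red dog finds A S => red red finds finds dog finds red dog finds red S => red red finds finds dog finds red dog finds red dog

S => A A S   [S -> A A S]
A A S => red A S   [A -> red]
red A S => red red S   [A -> red]
red red S => red red A A S   [S -> A A S]
red red A A S => red red finds S finds A S   [A -> finds S finds]
red red finds S finds A S => red red finds A A S finds A S   [S -> A A S]
red red finds A A S finds A S => red red finds finds S finds A S finds A S   [A -> finds S finds]
red red finds finds S finds A S finds A S => red red finds finds dog finds A S finds A S   [S -> dog]
red red finds finds dog finds A S finds A S => red red finds finds dog finds red S finds A S   [A -> red]
red red finds finds dog finds red S finds A S => red red finds finds dog finds red dog finds A S   [S -> dog]
red red finds finds dog finds red dog finds A S => red red finds finds dog finds red dog finds red S   [A -> red]
red red finds finds dog finds red dog finds red S => red red finds finds dog finds red dog finds red dog   [S -> dog]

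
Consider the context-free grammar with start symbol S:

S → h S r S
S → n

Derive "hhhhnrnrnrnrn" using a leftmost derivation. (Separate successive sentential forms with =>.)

S => hSrS => hhSrSrS => hhhSrSrSrS => hhhhSrSrSrSrS => hhhhnrSrSrSrS => hhhhnrnrSrSrS => hhhhnrnrnrSrS => hhhhnrnrnrnrS => hhhhnrnrnrnrn

S => hSrS   [S → h S r S]
hSrS => hhSrSrS   [S → h S r S]
hhSrSrS => hhhSrSrSrS   [S → h S r S]
hhhSrSrSrS => hhhhSrSrSrSrS   [S → h S r S]
hhhhSrSrSrSrS => hhhhnrSrSrSrS   [S → n]
hhhhnrSrSrSrS => hhhhnrnrSrSrS   [S → n]
hhhhnrnrSrSrS => hhhhnrnrnrSrS   [S → n]
hhhhnrnrnrSrS => hhhhnrnrnrnrS   [S → n]
hhhhnrnrnrnrS => hhhhnrnrnrnrn   [S → n]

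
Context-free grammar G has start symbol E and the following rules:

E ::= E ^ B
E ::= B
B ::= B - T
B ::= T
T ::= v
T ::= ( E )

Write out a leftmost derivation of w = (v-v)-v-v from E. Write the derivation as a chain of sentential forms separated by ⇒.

E ⇒ B ⇒ B-T ⇒ B-T-T ⇒ T-T-T ⇒ (E)-T-T ⇒ (B)-T-T ⇒ (B-T)-T-T ⇒ (T-T)-T-T ⇒ (v-T)-T-T ⇒ (v-v)-T-T ⇒ (v-v)-v-T ⇒ (v-v)-v-v

E ⇒ B   [E ::= B]
B ⇒ B-T   [B ::= B - T]
B-T ⇒ B-T-T   [B ::= B - T]
B-T-T ⇒ T-T-T   [B ::= T]
T-T-T ⇒ (E)-T-T   [T ::= ( E )]
(E)-T-T ⇒ (B)-T-T   [E ::= B]
(B)-T-T ⇒ (B-T)-T-T   [B ::= B - T]
(B-T)-T-T ⇒ (T-T)-T-T   [B ::= T]
(T-T)-T-T ⇒ (v-T)-T-T   [T ::= v]
(v-T)-T-T ⇒ (v-v)-T-T   [T ::= v]
(v-v)-T-T ⇒ (v-v)-v-T   [T ::= v]
(v-v)-v-T ⇒ (v-v)-v-v   [T ::= v]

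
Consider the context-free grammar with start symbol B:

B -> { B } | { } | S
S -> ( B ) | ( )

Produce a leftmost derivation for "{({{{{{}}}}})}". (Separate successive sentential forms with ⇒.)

B ⇒ {B} ⇒ {S} ⇒ {(B)} ⇒ {({B})} ⇒ {({{B}})} ⇒ {({{{B}}})} ⇒ {({{{{B}}}})} ⇒ {({{{{{}}}}})}

B ⇒ {B}   [B -> { B }]
{B} ⇒ {S}   [B -> S]
{S} ⇒ {(B)}   [S -> ( B )]
{(B)} ⇒ {({B})}   [B -> { B }]
{({B})} ⇒ {({{B}})}   [B -> { B }]
{({{B}})} ⇒ {({{{B}}})}   [B -> { B }]
{({{{B}}})} ⇒ {({{{{B}}}})}   [B -> { B }]
{({{{{B}}}})} ⇒ {({{{{{}}}}})}   [B -> { }]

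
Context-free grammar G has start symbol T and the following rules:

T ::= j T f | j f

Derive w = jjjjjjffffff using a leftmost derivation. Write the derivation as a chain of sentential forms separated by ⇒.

T⇒jTf⇒jjTff⇒jjjTfff⇒jjjjTffff⇒jjjjjTfffff⇒jjjjjjffffff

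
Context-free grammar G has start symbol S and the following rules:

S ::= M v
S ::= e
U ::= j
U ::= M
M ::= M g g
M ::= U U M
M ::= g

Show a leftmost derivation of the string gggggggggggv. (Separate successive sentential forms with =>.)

S=>Mv=>Mggv=>Mggggv=>Mggggggv=>Mggggggggv=>Mggggggggggv=>gggggggggggv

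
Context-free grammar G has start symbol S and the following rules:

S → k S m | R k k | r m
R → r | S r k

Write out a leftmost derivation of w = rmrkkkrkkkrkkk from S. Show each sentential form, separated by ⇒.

S ⇒ Rkk ⇒ Srkkk ⇒ Rkkrkkk ⇒ Srkkkrkkk ⇒ Rkkrkkkrkkk ⇒ Srkkkrkkkrkkk ⇒ rmrkkkrkkkrkkk

S ⇒ Rkk   [S → R k k]
Rkk ⇒ Srkkk   [R → S r k]
Srkkk ⇒ Rkkrkkk   [S → R k k]
Rkkrkkk ⇒ Srkkkrkkk   [R → S r k]
Srkkkrkkk ⇒ Rkkrkkkrkkk   [S → R k k]
Rkkrkkkrkkk ⇒ Srkkkrkkkrkkk   [R → S r k]
Srkkkrkkkrkkk ⇒ rmrkkkrkkkrkkk   [S → r m]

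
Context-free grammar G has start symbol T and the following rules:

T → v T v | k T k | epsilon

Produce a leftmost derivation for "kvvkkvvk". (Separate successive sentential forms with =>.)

T=>kTk=>kvTvk=>kvvTvvk=>kvvkTkvvk=>kvvkkvvk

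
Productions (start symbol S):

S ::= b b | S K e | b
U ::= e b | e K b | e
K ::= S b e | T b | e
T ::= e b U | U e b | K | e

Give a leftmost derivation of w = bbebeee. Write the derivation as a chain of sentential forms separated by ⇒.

S ⇒ SKe   [S ::= S K e]
SKe ⇒ SKeKe   [S ::= S K e]
SKeKe ⇒ bbKeKe   [S ::= b b]
bbKeKe ⇒ bbTbeKe   [K ::= T b]
bbTbeKe ⇒ bbebeKe   [T ::= e]
bbebeKe ⇒ bbebeee   [K ::= e]

S ⇒ SKe ⇒ SKeKe ⇒ bbKeKe ⇒ bbTbeKe ⇒ bbebeKe ⇒ bbebeee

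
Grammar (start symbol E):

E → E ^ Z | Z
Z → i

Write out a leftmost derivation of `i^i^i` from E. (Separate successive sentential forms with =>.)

E => E^Z   [E → E ^ Z]
E^Z => E^Z^Z   [E → E ^ Z]
E^Z^Z => Z^Z^Z   [E → Z]
Z^Z^Z => i^Z^Z   [Z → i]
i^Z^Z => i^i^Z   [Z → i]
i^i^Z => i^i^i   [Z → i]

E => E^Z => E^Z^Z => Z^Z^Z => i^Z^Z => i^i^Z => i^i^i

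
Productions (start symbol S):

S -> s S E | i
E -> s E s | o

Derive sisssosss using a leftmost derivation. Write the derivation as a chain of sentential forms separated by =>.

S => sSE => siE => sisEs => sissEss => sisssEsss => sisssosss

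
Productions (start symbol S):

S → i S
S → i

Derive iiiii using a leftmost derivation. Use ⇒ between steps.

S ⇒ iS   [S → i S]
iS ⇒ iiS   [S → i S]
iiS ⇒ iiiS   [S → i S]
iiiS ⇒ iiiiS   [S → i S]
iiiiS ⇒ iiiii   [S → i]

S ⇒ iS ⇒ iiS ⇒ iiiS ⇒ iiiiS ⇒ iiiii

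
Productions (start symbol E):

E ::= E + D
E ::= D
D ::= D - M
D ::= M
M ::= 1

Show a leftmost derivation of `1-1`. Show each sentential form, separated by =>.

E => D => D-M => M-M => 1-M => 1-1

E => D   [E ::= D]
D => D-M   [D ::= D - M]
D-M => M-M   [D ::= M]
M-M => 1-M   [M ::= 1]
1-M => 1-1   [M ::= 1]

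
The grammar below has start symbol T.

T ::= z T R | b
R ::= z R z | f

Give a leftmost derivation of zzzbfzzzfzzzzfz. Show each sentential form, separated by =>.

T => zTR => zzTRR => zzzTRRR => zzzbRRR => zzzbfRR => zzzbfzRzR => zzzbfzzRzzR => zzzbfzzzRzzzR => zzzbfzzzfzzzR => zzzbfzzzfzzzzRz => zzzbfzzzfzzzzfz

T => zTR   [T ::= z T R]
zTR => zzTRR   [T ::= z T R]
zzTRR => zzzTRRR   [T ::= z T R]
zzzTRRR => zzzbRRR   [T ::= b]
zzzbRRR => zzzbfRR   [R ::= f]
zzzbfRR => zzzbfzRzR   [R ::= z R z]
zzzbfzRzR => zzzbfzzRzzR   [R ::= z R z]
zzzbfzzRzzR => zzzbfzzzRzzzR   [R ::= z R z]
zzzbfzzzRzzzR => zzzbfzzzfzzzR   [R ::= f]
zzzbfzzzfzzzR => zzzbfzzzfzzzzRz   [R ::= z R z]
zzzbfzzzfzzzzRz => zzzbfzzzfzzzzfz   [R ::= f]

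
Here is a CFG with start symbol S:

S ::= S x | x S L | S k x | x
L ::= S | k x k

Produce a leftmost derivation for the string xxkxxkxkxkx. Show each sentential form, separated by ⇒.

S ⇒ Skx   [S ::= S k x]
Skx ⇒ Skxkx   [S ::= S k x]
Skxkx ⇒ Skxkxkx   [S ::= S k x]
Skxkxkx ⇒ xSLkxkxkx   [S ::= x S L]
xSLkxkxkx ⇒ xSkxLkxkxkx   [S ::= S k x]
xSkxLkxkxkx ⇒ xxkxLkxkxkx   [S ::= x]
xxkxLkxkxkx ⇒ xxkxSkxkxkx   [L ::= S]
xxkxSkxkxkx ⇒ xxkxxkxkxkx   [S ::= x]

S⇒Skx⇒Skxkx⇒Skxkxkx⇒xSLkxkxkx⇒xSkxLkxkxkx⇒xxkxLkxkxkx⇒xxkxSkxkxkx⇒xxkxxkxkxkx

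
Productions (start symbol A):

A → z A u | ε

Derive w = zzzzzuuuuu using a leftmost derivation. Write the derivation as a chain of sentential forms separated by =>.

A => zAu   [A → z A u]
zAu => zzAuu   [A → z A u]
zzAuu => zzzAuuu   [A → z A u]
zzzAuuu => zzzzAuuuu   [A → z A u]
zzzzAuuuu => zzzzzAuuuuu   [A → z A u]
zzzzzAuuuuu => zzzzzuuuuu   [A → ε]

A=>zAu=>zzAuu=>zzzAuuu=>zzzzAuuuu=>zzzzzAuuuuu=>zzzzzuuuuu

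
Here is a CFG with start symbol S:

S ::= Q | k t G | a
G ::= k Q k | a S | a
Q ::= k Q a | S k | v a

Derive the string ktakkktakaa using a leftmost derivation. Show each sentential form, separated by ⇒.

S ⇒ ktG   [S ::= k t G]
ktG ⇒ ktaS   [G ::= a S]
ktaS ⇒ ktaQ   [S ::= Q]
ktaQ ⇒ ktakQa   [Q ::= k Q a]
ktakQa ⇒ ktakkQaa   [Q ::= k Q a]
ktakkQaa ⇒ ktakkSkaa   [Q ::= S k]
ktakkSkaa ⇒ ktakkktGkaa   [S ::= k t G]
ktakkktGkaa ⇒ ktakkktakaa   [G ::= a]

S ⇒ ktG ⇒ ktaS ⇒ ktaQ ⇒ ktakQa ⇒ ktakkQaa ⇒ ktakkSkaa ⇒ ktakkktGkaa ⇒ ktakkktakaa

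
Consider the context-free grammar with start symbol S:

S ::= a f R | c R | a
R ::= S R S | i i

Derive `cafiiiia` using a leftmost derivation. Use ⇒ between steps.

S ⇒ cR ⇒ cSRS ⇒ cafRRS ⇒ cafiiRS ⇒ cafiiiiS ⇒ cafiiiia

S ⇒ cR   [S ::= c R]
cR ⇒ cSRS   [R ::= S R S]
cSRS ⇒ cafRRS   [S ::= a f R]
cafRRS ⇒ cafiiRS   [R ::= i i]
cafiiRS ⇒ cafiiiiS   [R ::= i i]
cafiiiiS ⇒ cafiiiia   [S ::= a]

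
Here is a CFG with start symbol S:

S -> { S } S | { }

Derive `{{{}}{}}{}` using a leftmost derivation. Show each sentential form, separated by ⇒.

S ⇒ {S}S ⇒ {{S}S}S ⇒ {{{}}S}S ⇒ {{{}}{}}S ⇒ {{{}}{}}{}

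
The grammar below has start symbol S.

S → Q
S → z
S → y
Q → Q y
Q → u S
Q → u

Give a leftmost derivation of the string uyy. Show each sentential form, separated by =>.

S => Q   [S → Q]
Q => Qy   [Q → Q y]
Qy => uSy   [Q → u S]
uSy => uyy   [S → y]

S => Q => Qy => uSy => uyy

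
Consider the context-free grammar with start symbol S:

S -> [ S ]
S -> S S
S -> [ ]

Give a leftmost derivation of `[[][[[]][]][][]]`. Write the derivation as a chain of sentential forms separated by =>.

S=>[S]=>[SS]=>[SSS]=>[[]SS]=>[[]SSS]=>[[][S]SS]=>[[][SS]SS]=>[[][[S]S]SS]=>[[][[[]]S]SS]=>[[][[[]][]]SS]=>[[][[[]][]][]S]=>[[][[[]][]][][]]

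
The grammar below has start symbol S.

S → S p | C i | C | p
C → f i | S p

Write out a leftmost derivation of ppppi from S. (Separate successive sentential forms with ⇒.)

S⇒Ci⇒Spi⇒Sppi⇒Cppi⇒Spppi⇒ppppi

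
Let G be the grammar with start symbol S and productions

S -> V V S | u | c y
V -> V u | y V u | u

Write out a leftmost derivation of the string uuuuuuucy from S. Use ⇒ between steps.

S ⇒ VVS ⇒ VuVS ⇒ VuuVS ⇒ VuuuVS ⇒ VuuuuVS ⇒ VuuuuuVS ⇒ uuuuuuVS ⇒ uuuuuuuS ⇒ uuuuuuucy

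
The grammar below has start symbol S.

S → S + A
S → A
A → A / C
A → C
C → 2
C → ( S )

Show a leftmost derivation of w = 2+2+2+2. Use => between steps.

S => S+A => S+A+A => S+A+A+A => A+A+A+A => C+A+A+A => 2+A+A+A => 2+C+A+A => 2+2+A+A => 2+2+C+A => 2+2+2+A => 2+2+2+C => 2+2+2+2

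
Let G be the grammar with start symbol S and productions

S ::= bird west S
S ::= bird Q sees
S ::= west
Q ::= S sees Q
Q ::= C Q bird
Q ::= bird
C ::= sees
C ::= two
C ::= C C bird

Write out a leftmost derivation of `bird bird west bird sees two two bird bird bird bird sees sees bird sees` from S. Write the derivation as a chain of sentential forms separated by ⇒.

S ⇒ bird Q sees   [S ::= bird Q sees]
bird Q sees ⇒ bird S sees Q sees   [Q ::= S sees Q]
bird S sees Q sees ⇒ bird bird west S sees Q sees   [S ::= bird west S]
bird bird west S sees Q sees ⇒ bird bird west bird Q sees sees Q sees   [S ::= bird Q sees]
bird bird west bird Q sees sees Q sees ⇒ bird bird west bird C Q bird sees sees Q sees   [Q ::= C Q bird]
bird bird west bird C Q bird sees sees Q sees ⇒ bird bird west bird sees Q bird sees sees Q sees   [C ::= sees]
bird bird west bird sees Q bird sees sees Q sees ⇒ bird bird west bird sees C Q bird bird sees sees Q sees   [Q ::= C Q bird]
bird bird west bird sees C Q bird bird sees sees Q sees ⇒ bird bird west bird sees C C bird Q bird bird sees sees Q sees   [C ::= C C bird]
bird bird west bird sees C C bird Q bird bird sees sees Q sees ⇒ bird bird west bird sees two C bird Q bird bird sees sees Q sees   [C ::= two]
bird bird west bird sees two C bird Q bird bird sees sees Q sees ⇒ bird bird west bird sees two two bird Q bird bird sees sees Q sees   [C ::= two]
bird bird west bird sees two two bird Q bird bird sees sees Q sees ⇒ bird bird west bird sees two two bird bird bird bird sees sees Q sees   [Q ::= bird]
bird bird west bird sees two two bird bird bird bird sees sees Q sees ⇒ bird bird west bird sees two two bird bird bird bird sees sees bird sees   [Q ::= bird]

S ⇒ bird Q sees ⇒ bird S sees Q sees ⇒ bird bird west S sees Q sees ⇒ bird bird west bird Q sees sees Q sees ⇒ bird bird west bird C Q bird sees sees Q sees ⇒ bird bird west bird sees Q bird sees sees Q sees ⇒ bird bird west bird sees C Q bird bird sees sees Q sees ⇒ bird bird west bird sees C C bird Q bird bird sees sees Q sees ⇒ bird bird west bird sees two C bird Q bird bird sees sees Q sees ⇒ bird bird west bird sees two two bird Q bird bird sees sees Q sees ⇒ bird bird west bird sees two two bird bird bird bird sees sees Q sees ⇒ bird bird west bird sees two two bird bird bird bird sees sees bird sees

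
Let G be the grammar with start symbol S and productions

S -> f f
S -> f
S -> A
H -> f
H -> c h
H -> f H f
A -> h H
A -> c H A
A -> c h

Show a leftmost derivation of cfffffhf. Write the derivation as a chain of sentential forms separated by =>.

S => A   [S -> A]
A => cHA   [A -> c H A]
cHA => cfHfA   [H -> f H f]
cfHfA => cffHffA   [H -> f H f]
cffHffA => cfffffA   [H -> f]
cfffffA => cfffffhH   [A -> h H]
cfffffhH => cfffffhf   [H -> f]

S => A => cHA => cfHfA => cffHffA => cfffffA => cfffffhH => cfffffhf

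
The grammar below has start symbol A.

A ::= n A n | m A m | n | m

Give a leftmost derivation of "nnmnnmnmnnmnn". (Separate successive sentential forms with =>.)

A=>nAn=>nnAnn=>nnmAmnn=>nnmnAnmnn=>nnmnnAnnmnn=>nnmnnmAmnnmnn=>nnmnnmnmnnmnn

A => nAn   [A ::= n A n]
nAn => nnAnn   [A ::= n A n]
nnAnn => nnmAmnn   [A ::= m A m]
nnmAmnn => nnmnAnmnn   [A ::= n A n]
nnmnAnmnn => nnmnnAnnmnn   [A ::= n A n]
nnmnnAnnmnn => nnmnnmAmnnmnn   [A ::= m A m]
nnmnnmAmnnmnn => nnmnnmnmnnmnn   [A ::= n]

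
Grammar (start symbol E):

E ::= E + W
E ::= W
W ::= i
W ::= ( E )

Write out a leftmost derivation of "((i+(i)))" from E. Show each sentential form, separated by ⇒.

E ⇒ W   [E ::= W]
W ⇒ (E)   [W ::= ( E )]
(E) ⇒ (W)   [E ::= W]
(W) ⇒ ((E))   [W ::= ( E )]
((E)) ⇒ ((E+W))   [E ::= E + W]
((E+W)) ⇒ ((W+W))   [E ::= W]
((W+W)) ⇒ ((i+W))   [W ::= i]
((i+W)) ⇒ ((i+(E)))   [W ::= ( E )]
((i+(E))) ⇒ ((i+(W)))   [E ::= W]
((i+(W))) ⇒ ((i+(i)))   [W ::= i]

E ⇒ W ⇒ (E) ⇒ (W) ⇒ ((E)) ⇒ ((E+W)) ⇒ ((W+W)) ⇒ ((i+W)) ⇒ ((i+(E))) ⇒ ((i+(W))) ⇒ ((i+(i)))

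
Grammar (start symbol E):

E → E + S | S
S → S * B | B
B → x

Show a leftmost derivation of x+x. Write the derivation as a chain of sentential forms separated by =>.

E => E+S => S+S => B+S => x+S => x+B => x+x

E => E+S   [E → E + S]
E+S => S+S   [E → S]
S+S => B+S   [S → B]
B+S => x+S   [B → x]
x+S => x+B   [S → B]
x+B => x+x   [B → x]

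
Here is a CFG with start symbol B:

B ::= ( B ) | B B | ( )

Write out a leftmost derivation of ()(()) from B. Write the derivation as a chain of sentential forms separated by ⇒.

B ⇒ BB   [B ::= B B]
BB ⇒ ()B   [B ::= ( )]
()B ⇒ ()(B)   [B ::= ( B )]
()(B) ⇒ ()(())   [B ::= ( )]

B ⇒ BB ⇒ ()B ⇒ ()(B) ⇒ ()(())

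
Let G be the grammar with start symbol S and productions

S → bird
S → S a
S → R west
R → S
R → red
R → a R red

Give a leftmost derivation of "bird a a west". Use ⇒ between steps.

S ⇒ R west   [S → R west]
R west ⇒ S west   [R → S]
S west ⇒ S a west   [S → S a]
S a west ⇒ S a a west   [S → S a]
S a a west ⇒ bird a a west   [S → bird]

S ⇒ R west ⇒ S west ⇒ S a west ⇒ S a a west ⇒ bird a a west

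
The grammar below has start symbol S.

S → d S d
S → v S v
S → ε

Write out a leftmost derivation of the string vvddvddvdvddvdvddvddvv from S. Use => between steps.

S => vSv => vvSvv => vvdSdvv => vvddSddvv => vvddvSvddvv => vvddvdSdvddvv => vvddvddSddvddvv => vvddvddvSvddvddvv => vvddvddvdSdvddvddvv => vvddvddvdvSvdvddvddvv => vvddvddvdvdSdvdvddvddvv => vvddvddvdvddvdvddvddvv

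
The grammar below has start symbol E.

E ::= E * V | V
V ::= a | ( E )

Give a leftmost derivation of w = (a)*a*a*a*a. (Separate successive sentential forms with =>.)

E => E*V => E*V*V => E*V*V*V => E*V*V*V*V => V*V*V*V*V => (E)*V*V*V*V => (V)*V*V*V*V => (a)*V*V*V*V => (a)*a*V*V*V => (a)*a*a*V*V => (a)*a*a*a*V => (a)*a*a*a*a

E => E*V   [E ::= E * V]
E*V => E*V*V   [E ::= E * V]
E*V*V => E*V*V*V   [E ::= E * V]
E*V*V*V => E*V*V*V*V   [E ::= E * V]
E*V*V*V*V => V*V*V*V*V   [E ::= V]
V*V*V*V*V => (E)*V*V*V*V   [V ::= ( E )]
(E)*V*V*V*V => (V)*V*V*V*V   [E ::= V]
(V)*V*V*V*V => (a)*V*V*V*V   [V ::= a]
(a)*V*V*V*V => (a)*a*V*V*V   [V ::= a]
(a)*a*V*V*V => (a)*a*a*V*V   [V ::= a]
(a)*a*a*V*V => (a)*a*a*a*V   [V ::= a]
(a)*a*a*a*V => (a)*a*a*a*a   [V ::= a]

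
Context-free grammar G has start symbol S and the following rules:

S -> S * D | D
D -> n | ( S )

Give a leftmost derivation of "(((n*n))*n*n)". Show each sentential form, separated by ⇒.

S⇒D⇒(S)⇒(S*D)⇒(S*D*D)⇒(D*D*D)⇒((S)*D*D)⇒((D)*D*D)⇒(((S))*D*D)⇒(((S*D))*D*D)⇒(((D*D))*D*D)⇒(((n*D))*D*D)⇒(((n*n))*D*D)⇒(((n*n))*n*D)⇒(((n*n))*n*n)

S ⇒ D   [S -> D]
D ⇒ (S)   [D -> ( S )]
(S) ⇒ (S*D)   [S -> S * D]
(S*D) ⇒ (S*D*D)   [S -> S * D]
(S*D*D) ⇒ (D*D*D)   [S -> D]
(D*D*D) ⇒ ((S)*D*D)   [D -> ( S )]
((S)*D*D) ⇒ ((D)*D*D)   [S -> D]
((D)*D*D) ⇒ (((S))*D*D)   [D -> ( S )]
(((S))*D*D) ⇒ (((S*D))*D*D)   [S -> S * D]
(((S*D))*D*D) ⇒ (((D*D))*D*D)   [S -> D]
(((D*D))*D*D) ⇒ (((n*D))*D*D)   [D -> n]
(((n*D))*D*D) ⇒ (((n*n))*D*D)   [D -> n]
(((n*n))*D*D) ⇒ (((n*n))*n*D)   [D -> n]
(((n*n))*n*D) ⇒ (((n*n))*n*n)   [D -> n]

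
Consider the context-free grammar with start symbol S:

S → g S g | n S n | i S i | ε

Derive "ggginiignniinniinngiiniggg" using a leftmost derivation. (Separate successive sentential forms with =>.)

S => gSg => ggSgg => gggSggg => gggiSiggg => ggginSniggg => ggginiSiniggg => ggginiiSiiniggg => ggginiigSgiiniggg => ggginiignSngiiniggg => ggginiignnSnngiiniggg => ggginiignniSinngiiniggg => ggginiignniiSiinngiiniggg => ggginiignniinSniinngiiniggg => ggginiignniinniinngiiniggg

S => gSg   [S → g S g]
gSg => ggSgg   [S → g S g]
ggSgg => gggSggg   [S → g S g]
gggSggg => gggiSiggg   [S → i S i]
gggiSiggg => ggginSniggg   [S → n S n]
ggginSniggg => ggginiSiniggg   [S → i S i]
ggginiSiniggg => ggginiiSiiniggg   [S → i S i]
ggginiiSiiniggg => ggginiigSgiiniggg   [S → g S g]
ggginiigSgiiniggg => ggginiignSngiiniggg   [S → n S n]
ggginiignSngiiniggg => ggginiignnSnngiiniggg   [S → n S n]
ggginiignnSnngiiniggg => ggginiignniSinngiiniggg   [S → i S i]
ggginiignniSinngiiniggg => ggginiignniiSiinngiiniggg   [S → i S i]
ggginiignniiSiinngiiniggg => ggginiignniinSniinngiiniggg   [S → n S n]
ggginiignniinSniinngiiniggg => ggginiignniinniinngiiniggg   [S → ε]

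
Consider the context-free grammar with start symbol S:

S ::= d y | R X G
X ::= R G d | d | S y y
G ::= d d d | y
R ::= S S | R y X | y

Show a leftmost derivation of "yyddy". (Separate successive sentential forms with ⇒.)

S⇒RXG⇒RyXXG⇒yyXXG⇒yydXG⇒yyddG⇒yyddy

S ⇒ RXG   [S ::= R X G]
RXG ⇒ RyXXG   [R ::= R y X]
RyXXG ⇒ yyXXG   [R ::= y]
yyXXG ⇒ yydXG   [X ::= d]
yydXG ⇒ yyddG   [X ::= d]
yyddG ⇒ yyddy   [G ::= y]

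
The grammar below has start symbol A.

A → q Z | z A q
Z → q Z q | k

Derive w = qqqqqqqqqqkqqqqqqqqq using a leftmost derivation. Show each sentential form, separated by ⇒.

A ⇒ qZ ⇒ qqZq ⇒ qqqZqq ⇒ qqqqZqqq ⇒ qqqqqZqqqq ⇒ qqqqqqZqqqqq ⇒ qqqqqqqZqqqqqq ⇒ qqqqqqqqZqqqqqqq ⇒ qqqqqqqqqZqqqqqqqq ⇒ qqqqqqqqqqZqqqqqqqqq ⇒ qqqqqqqqqqkqqqqqqqqq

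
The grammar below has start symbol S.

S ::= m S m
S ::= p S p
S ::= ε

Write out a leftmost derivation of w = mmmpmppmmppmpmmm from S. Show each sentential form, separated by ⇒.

S ⇒ mSm ⇒ mmSmm ⇒ mmmSmmm ⇒ mmmpSpmmm ⇒ mmmpmSmpmmm ⇒ mmmpmpSpmpmmm ⇒ mmmpmppSppmpmmm ⇒ mmmpmppmSmppmpmmm ⇒ mmmpmppmmppmpmmm

S ⇒ mSm   [S ::= m S m]
mSm ⇒ mmSmm   [S ::= m S m]
mmSmm ⇒ mmmSmmm   [S ::= m S m]
mmmSmmm ⇒ mmmpSpmmm   [S ::= p S p]
mmmpSpmmm ⇒ mmmpmSmpmmm   [S ::= m S m]
mmmpmSmpmmm ⇒ mmmpmpSpmpmmm   [S ::= p S p]
mmmpmpSpmpmmm ⇒ mmmpmppSppmpmmm   [S ::= p S p]
mmmpmppSppmpmmm ⇒ mmmpmppmSmppmpmmm   [S ::= m S m]
mmmpmppmSmppmpmmm ⇒ mmmpmppmmppmpmmm   [S ::= ε]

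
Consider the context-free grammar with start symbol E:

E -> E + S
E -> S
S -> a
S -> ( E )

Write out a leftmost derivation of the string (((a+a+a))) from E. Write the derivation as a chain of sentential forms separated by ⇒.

E ⇒ S ⇒ (E) ⇒ (S) ⇒ ((E)) ⇒ ((S)) ⇒ (((E))) ⇒ (((E+S))) ⇒ (((E+S+S))) ⇒ (((S+S+S))) ⇒ (((a+S+S))) ⇒ (((a+a+S))) ⇒ (((a+a+a)))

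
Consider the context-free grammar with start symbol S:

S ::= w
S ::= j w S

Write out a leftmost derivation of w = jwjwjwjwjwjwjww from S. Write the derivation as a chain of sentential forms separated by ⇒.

S ⇒ jwS   [S ::= j w S]
jwS ⇒ jwjwS   [S ::= j w S]
jwjwS ⇒ jwjwjwS   [S ::= j w S]
jwjwjwS ⇒ jwjwjwjwS   [S ::= j w S]
jwjwjwjwS ⇒ jwjwjwjwjwS   [S ::= j w S]
jwjwjwjwjwS ⇒ jwjwjwjwjwjwS   [S ::= j w S]
jwjwjwjwjwjwS ⇒ jwjwjwjwjwjwjwS   [S ::= j w S]
jwjwjwjwjwjwjwS ⇒ jwjwjwjwjwjwjww   [S ::= w]

S ⇒ jwS ⇒ jwjwS ⇒ jwjwjwS ⇒ jwjwjwjwS ⇒ jwjwjwjwjwS ⇒ jwjwjwjwjwjwS ⇒ jwjwjwjwjwjwjwS ⇒ jwjwjwjwjwjwjww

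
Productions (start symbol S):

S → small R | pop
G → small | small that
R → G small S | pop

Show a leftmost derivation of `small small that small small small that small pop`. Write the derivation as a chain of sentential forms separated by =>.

S => small R => small G small S => small small that small S => small small that small small R => small small that small small G small S => small small that small small small that small S => small small that small small small that small pop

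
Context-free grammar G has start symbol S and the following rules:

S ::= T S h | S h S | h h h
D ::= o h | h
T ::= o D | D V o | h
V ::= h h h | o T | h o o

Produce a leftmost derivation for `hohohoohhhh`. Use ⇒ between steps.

S ⇒ TSh ⇒ DVoSh ⇒ hVoSh ⇒ hoToSh ⇒ hoDVooSh ⇒ hohVooSh ⇒ hohoTooSh ⇒ hohohooSh ⇒ hohohoohhhh

S ⇒ TSh   [S ::= T S h]
TSh ⇒ DVoSh   [T ::= D V o]
DVoSh ⇒ hVoSh   [D ::= h]
hVoSh ⇒ hoToSh   [V ::= o T]
hoToSh ⇒ hoDVooSh   [T ::= D V o]
hoDVooSh ⇒ hohVooSh   [D ::= h]
hohVooSh ⇒ hohoTooSh   [V ::= o T]
hohoTooSh ⇒ hohohooSh   [T ::= h]
hohohooSh ⇒ hohohoohhhh   [S ::= h h h]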